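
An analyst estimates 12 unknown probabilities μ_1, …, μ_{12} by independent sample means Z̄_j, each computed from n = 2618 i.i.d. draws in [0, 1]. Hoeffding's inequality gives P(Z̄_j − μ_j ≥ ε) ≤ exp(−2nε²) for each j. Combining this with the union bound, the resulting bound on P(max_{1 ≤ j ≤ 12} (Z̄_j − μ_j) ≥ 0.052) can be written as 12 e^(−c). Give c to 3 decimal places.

14.158

Union bound over the 12 events: P(max_{1 ≤ j ≤ 12} (Z̄_j − μ_j) ≥ 0.052) ≤ 12·exp(−2nε²) = 12 exp(−2·2618·0.052²).
So c = 2·2618·0.052² = 14.1581.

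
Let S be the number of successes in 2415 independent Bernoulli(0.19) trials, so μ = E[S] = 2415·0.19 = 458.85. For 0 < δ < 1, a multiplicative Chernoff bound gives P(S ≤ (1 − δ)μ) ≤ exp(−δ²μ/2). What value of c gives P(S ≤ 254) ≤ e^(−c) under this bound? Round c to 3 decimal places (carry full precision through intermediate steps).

Write 254 = (1 − δ)μ, so δ = 1 − 254/458.85 = 0.4464422…
Then the exponent is δ²μ/2 = (μ − 254)²/(2μ) = 45.726842.

45.727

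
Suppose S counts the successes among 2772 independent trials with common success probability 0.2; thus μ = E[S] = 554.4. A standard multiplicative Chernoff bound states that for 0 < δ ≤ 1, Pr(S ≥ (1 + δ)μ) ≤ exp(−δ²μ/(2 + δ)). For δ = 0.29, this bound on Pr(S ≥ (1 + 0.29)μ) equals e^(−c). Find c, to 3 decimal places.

20.360

c = δ²μ/(2 + δ) = 0.29²·554.4/(2 + 0.29) = 20.3603.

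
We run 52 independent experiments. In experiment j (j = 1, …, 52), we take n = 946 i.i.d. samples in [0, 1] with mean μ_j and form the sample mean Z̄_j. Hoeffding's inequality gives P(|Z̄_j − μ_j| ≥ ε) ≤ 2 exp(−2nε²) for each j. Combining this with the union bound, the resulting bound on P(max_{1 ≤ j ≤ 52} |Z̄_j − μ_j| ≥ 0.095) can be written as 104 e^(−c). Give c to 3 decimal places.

Union bound over the 52 events: P(max_{1 ≤ j ≤ 52} |Z̄_j − μ_j| ≥ 0.095) ≤ 52·2·exp(−2nε²) = 104 exp(−2·946·0.095²).
So c = 2·946·0.095² = 17.0753.

17.075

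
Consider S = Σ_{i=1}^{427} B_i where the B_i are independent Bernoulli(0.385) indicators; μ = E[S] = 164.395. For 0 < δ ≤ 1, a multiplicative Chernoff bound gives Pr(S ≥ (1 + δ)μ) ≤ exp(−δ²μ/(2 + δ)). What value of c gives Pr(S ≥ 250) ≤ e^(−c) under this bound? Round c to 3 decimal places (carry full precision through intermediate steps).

Write 250 = (1 + δ)μ, so δ = 250/164.395 − 1 = 0.5207275…
Then the exponent is δ²μ/(2 + δ) = (250 − μ)² / (μ·(2 + δ)) = 17.684132.

17.684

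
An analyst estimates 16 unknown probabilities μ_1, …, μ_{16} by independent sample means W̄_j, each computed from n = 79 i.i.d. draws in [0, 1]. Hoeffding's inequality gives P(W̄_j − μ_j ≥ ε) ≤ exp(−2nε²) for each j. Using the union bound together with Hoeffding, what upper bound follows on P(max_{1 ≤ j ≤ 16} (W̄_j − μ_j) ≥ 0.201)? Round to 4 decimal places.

Per-experiment Hoeffding bound: exp(−2·79·0.201²) = exp(−6.38336) = 0.0016894.
Union bound over 16 events: 16·0.0016894 = 0.02703.

0.0270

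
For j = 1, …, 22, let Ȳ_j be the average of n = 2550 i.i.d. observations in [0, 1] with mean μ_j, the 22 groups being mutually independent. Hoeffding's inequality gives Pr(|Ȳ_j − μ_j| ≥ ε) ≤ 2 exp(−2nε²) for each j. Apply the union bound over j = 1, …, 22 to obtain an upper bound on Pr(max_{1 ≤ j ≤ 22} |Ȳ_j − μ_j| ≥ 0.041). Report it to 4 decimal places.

0.0083

Per-experiment Hoeffding bound: 2·exp(−2·2550·0.041²) = 2·exp(−8.57310) = 0.00037825.
Union bound over 22 events: 22·0.00037825 = 0.00832.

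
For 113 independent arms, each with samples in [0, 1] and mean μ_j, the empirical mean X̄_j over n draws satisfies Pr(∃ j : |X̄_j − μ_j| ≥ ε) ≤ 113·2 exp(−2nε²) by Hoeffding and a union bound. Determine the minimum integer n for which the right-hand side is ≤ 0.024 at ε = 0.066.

Need 2·113·exp(−2nε²) ≤ 0.024, i.e. exp(−2nε²) ≤ 0.024/226.
So 2nε² ≥ ln(226/0.024) = 9.150236.
Hence n ≥ 9.150236/(2·0.066²) = 1050.303.
The smallest integer n is 1051.

1051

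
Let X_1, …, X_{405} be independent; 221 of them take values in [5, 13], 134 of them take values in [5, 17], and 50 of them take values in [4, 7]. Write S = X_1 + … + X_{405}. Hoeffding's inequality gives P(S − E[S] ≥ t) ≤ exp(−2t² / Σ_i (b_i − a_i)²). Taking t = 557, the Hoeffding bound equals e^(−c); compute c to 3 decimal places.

18.309

Σ(b_i − a_i)² = 221·8² + 134·12² + 50·3² = 33890.
c = 2t² / 33890 = 2·557² / 33890 = 18.3092.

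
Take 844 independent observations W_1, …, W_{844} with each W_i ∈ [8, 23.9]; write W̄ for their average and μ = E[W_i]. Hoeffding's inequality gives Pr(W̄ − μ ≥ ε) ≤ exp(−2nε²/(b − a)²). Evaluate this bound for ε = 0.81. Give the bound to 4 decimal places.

Exponent: 2nε²/(b − a)² = 2·844·0.81² / 15.9² = 4.38075.
Bound = exp(−4.38075) = 0.01252.

0.0125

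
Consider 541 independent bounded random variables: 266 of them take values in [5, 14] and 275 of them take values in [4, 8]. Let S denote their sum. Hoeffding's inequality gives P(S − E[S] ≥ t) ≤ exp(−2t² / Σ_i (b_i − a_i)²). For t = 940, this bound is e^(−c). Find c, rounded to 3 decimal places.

Σ(b_i − a_i)² = 266·9² + 275·4² = 25946.
c = 2t² / 25946 = 2·940² / 25946 = 68.1107.

68.111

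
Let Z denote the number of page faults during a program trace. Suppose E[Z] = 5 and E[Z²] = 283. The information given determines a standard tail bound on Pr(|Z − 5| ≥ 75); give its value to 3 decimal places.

The first two moments determine the variance, so Chebyshev's inequality is the sharpest standard bound available.
Var(Z) = E[Z²] − (E[Z])² = 283 − 25 = 258.
Chebyshev's inequality: Pr(|Z − μ| ≥ t) ≤ Var(Z)/t² = 258/5625 = 0.0459.

0.046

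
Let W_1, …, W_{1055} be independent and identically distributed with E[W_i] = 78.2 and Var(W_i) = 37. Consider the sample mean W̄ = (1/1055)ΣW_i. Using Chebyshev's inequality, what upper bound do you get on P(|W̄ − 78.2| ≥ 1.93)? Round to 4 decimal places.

Var(W̄) = Var(W_i)/n = 37/1055 = 0.035071.
Chebyshev: P(|W̄ − 78.2| ≥ 1.93) ≤ Var(W̄)/(1.93)² = 37/(1055·1.93²) = 0.0094.

0.0094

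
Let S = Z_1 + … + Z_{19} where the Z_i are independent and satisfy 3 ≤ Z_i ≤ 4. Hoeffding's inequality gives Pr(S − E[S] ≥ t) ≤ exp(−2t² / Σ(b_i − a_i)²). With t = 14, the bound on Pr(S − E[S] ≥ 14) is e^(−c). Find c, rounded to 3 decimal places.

20.632

Σ(b_i − a_i)² = 19·(1)² = 19.
c = 2t²/19 = 2·14²/19 = 20.6316.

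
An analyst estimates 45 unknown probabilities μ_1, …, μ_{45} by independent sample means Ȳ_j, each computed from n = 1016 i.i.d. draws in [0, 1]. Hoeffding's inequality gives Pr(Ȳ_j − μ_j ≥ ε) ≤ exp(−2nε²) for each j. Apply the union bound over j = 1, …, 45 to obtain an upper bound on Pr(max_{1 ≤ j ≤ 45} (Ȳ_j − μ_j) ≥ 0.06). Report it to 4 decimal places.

Per-experiment Hoeffding bound: exp(−2·1016·0.06²) = exp(−7.31520) = 0.00066535.
Union bound over 45 events: 45·0.00066535 = 0.02994.

0.0299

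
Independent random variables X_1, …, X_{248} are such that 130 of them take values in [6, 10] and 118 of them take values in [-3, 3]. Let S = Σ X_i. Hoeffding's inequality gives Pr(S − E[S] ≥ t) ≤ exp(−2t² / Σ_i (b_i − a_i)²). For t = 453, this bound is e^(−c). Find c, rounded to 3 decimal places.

64.857

Σ(b_i − a_i)² = 130·4² + 118·6² = 6328.
c = 2t² / 6328 = 2·453² / 6328 = 64.8575.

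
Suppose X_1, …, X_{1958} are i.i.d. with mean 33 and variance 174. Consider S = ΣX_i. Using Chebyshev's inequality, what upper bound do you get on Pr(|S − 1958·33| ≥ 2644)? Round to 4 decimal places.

0.0487

Var(S) = n·Var(X_i) = 1958·174 = 340692.
Chebyshev: Pr(|S − 1958·33| ≥ 2644) ≤ Var(S)/2644² = 340692/6990736 = 0.0487.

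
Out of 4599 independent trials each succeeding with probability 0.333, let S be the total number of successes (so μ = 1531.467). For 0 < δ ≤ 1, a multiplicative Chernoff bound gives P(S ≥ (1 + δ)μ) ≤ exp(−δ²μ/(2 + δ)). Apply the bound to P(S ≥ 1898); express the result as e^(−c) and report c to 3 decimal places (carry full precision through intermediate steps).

39.174

Write 1898 = (1 + δ)μ, so δ = 1898/1531.467 − 1 = 0.2393346…
Then the exponent is δ²μ/(2 + δ) = (1898 − μ)² / (μ·(2 + δ)) = 39.174146.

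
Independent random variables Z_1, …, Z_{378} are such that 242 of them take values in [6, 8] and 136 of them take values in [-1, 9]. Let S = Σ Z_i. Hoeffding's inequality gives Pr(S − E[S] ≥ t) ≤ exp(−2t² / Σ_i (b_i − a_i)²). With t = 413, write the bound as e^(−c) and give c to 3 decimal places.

23.417

Σ(b_i − a_i)² = 242·2² + 136·10² = 14568.
c = 2t² / 14568 = 2·413² / 14568 = 23.4169.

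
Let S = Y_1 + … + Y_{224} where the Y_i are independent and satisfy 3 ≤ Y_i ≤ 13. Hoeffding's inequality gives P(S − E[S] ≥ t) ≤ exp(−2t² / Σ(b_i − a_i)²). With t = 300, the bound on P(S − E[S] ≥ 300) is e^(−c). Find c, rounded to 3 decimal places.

8.036

Σ(b_i − a_i)² = 224·(10)² = 22400.
c = 2t²/22400 = 2·300²/22400 = 8.0357.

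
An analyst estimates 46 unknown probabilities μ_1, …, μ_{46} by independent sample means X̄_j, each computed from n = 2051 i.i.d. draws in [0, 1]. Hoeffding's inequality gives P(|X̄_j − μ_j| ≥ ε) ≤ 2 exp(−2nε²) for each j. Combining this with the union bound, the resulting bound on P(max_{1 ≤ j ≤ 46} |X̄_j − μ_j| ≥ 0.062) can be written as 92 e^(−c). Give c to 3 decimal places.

Union bound over the 46 events: P(max_{1 ≤ j ≤ 46} |X̄_j − μ_j| ≥ 0.062) ≤ 46·2·exp(−2nε²) = 92 exp(−2·2051·0.062²).
So c = 2·2051·0.062² = 15.7681.

15.768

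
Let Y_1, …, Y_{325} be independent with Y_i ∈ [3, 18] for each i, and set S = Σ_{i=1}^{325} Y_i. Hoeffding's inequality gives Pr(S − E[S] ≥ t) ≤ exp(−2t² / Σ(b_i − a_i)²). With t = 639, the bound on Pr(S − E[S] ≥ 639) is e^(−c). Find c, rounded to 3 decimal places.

Σ(b_i − a_i)² = 325·(15)² = 73125.
c = 2t²/73125 = 2·639²/73125 = 11.1678.

11.168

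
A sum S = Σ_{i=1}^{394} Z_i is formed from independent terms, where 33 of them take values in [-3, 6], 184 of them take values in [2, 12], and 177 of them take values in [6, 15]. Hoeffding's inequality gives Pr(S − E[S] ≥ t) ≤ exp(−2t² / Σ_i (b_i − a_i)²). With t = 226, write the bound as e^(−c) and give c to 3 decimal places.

Σ(b_i − a_i)² = 33·9² + 184·10² + 177·9² = 35410.
c = 2t² / 35410 = 2·226² / 35410 = 2.8848.

2.885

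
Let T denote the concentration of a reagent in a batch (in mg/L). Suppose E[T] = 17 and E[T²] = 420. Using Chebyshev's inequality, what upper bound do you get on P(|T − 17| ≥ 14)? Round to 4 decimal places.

Var(T) = E[T²] − (E[T])² = 420 − 289 = 131.
Chebyshev's inequality: P(|T − μ| ≥ t) ≤ Var(T)/t² = 131/196 = 0.6684.

0.6684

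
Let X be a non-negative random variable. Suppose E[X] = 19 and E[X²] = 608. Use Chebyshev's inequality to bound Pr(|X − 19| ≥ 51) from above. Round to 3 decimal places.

0.095

Var(X) = E[X²] − (E[X])² = 608 − 361 = 247.
Chebyshev's inequality: Pr(|X − μ| ≥ t) ≤ Var(X)/t² = 247/2601 = 0.0950.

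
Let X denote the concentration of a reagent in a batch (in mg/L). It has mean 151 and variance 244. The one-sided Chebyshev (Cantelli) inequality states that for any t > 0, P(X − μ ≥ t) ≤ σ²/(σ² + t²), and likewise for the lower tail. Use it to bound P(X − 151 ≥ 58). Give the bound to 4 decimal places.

Here σ² = 244 and t = 58, so σ² + t² = 3608.
Cantelli's bound: 244/3608 = 0.0676.

0.0676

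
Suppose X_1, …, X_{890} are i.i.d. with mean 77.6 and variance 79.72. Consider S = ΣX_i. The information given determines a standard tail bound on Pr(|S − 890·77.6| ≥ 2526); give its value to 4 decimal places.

0.0111

With mean and variance of each term known, Chebyshev's inequality bounds the deviation of the sum (or sample mean).
Var(S) = n·Var(X_i) = 890·79.72 = 70950.8.
Chebyshev: Pr(|S − 890·77.6| ≥ 2526) ≤ Var(S)/2526² = 70950.8/6380676 = 0.0111.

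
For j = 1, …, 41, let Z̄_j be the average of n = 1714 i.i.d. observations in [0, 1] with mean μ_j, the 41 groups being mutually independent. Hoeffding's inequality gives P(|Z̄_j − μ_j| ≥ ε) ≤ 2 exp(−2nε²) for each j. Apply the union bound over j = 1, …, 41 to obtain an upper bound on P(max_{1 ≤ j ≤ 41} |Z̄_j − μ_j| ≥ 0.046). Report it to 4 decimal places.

Per-experiment Hoeffding bound: 2·exp(−2·1714·0.046²) = 2·exp(−7.25365) = 0.0014152.
Union bound over 41 events: 41·0.0014152 = 0.05802.

0.0580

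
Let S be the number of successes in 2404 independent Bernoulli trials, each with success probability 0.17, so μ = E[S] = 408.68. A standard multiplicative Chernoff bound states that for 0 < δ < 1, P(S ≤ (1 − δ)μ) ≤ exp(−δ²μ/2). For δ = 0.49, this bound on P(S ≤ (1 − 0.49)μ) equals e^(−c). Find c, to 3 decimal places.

49.062

c = δ²μ/2 = 0.49²·408.68/2 = 49.0620.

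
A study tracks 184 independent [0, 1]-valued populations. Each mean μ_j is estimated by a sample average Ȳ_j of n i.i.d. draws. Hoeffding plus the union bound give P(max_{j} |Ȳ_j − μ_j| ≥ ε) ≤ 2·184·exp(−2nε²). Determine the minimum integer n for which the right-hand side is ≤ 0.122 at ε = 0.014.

20439

Need 2·184·exp(−2nε²) ≤ 0.122, i.e. exp(−2nε²) ≤ 0.122/368.
So 2nε² ≥ ln(368/0.122) = 8.011817.
Hence n ≥ 8.011817/(2·0.014²) = 20438.309.
The smallest integer n is 20439.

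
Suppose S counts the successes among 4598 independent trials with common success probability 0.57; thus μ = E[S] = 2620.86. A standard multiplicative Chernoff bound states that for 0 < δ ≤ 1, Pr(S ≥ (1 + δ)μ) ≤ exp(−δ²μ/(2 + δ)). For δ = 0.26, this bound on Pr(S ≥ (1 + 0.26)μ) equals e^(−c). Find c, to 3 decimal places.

c = δ²μ/(2 + δ) = 0.26²·2620.86/(2 + 0.26) = 78.3939.

78.394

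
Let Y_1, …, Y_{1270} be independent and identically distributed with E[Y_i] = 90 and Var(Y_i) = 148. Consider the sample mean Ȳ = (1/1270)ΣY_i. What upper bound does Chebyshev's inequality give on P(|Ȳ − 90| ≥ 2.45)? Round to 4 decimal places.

Var(Ȳ) = Var(Y_i)/n = 148/1270 = 0.11654.
Chebyshev: P(|Ȳ − 90| ≥ 2.45) ≤ Var(Ȳ)/(2.45)² = 148/(1270·2.45²) = 0.0194.

0.0194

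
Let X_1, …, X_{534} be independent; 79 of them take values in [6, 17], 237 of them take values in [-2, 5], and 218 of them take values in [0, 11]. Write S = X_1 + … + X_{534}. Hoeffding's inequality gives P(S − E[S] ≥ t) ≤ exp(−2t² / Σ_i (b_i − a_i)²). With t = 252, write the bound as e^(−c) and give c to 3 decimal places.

2.671

Σ(b_i − a_i)² = 79·11² + 237·7² + 218·11² = 47550.
c = 2t² / 47550 = 2·252² / 47550 = 2.6710.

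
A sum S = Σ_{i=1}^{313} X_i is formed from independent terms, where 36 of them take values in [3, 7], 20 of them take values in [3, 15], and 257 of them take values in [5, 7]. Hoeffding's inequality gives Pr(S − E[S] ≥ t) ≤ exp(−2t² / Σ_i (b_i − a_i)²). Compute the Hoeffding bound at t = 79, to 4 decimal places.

Σ(b_i − a_i)² = 36·4² + 20·12² + 257·2² = 4484.
Exponent = 2·79² / 4484 = 2.78368.
Bound = exp(−2.78368) = 0.06181.

0.0618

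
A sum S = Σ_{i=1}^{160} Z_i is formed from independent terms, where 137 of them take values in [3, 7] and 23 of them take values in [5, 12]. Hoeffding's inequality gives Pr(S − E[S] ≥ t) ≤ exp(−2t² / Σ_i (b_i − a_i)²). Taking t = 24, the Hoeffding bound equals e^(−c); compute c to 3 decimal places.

0.347

Σ(b_i − a_i)² = 137·4² + 23·7² = 3319.
c = 2t² / 3319 = 2·24² / 3319 = 0.3471.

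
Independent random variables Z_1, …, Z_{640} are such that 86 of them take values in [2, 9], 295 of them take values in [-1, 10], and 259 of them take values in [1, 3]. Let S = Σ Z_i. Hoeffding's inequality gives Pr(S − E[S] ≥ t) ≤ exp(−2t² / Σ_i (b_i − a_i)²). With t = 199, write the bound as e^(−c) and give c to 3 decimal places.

1.934

Σ(b_i − a_i)² = 86·7² + 295·11² + 259·2² = 40945.
c = 2t² / 40945 = 2·199² / 40945 = 1.9344.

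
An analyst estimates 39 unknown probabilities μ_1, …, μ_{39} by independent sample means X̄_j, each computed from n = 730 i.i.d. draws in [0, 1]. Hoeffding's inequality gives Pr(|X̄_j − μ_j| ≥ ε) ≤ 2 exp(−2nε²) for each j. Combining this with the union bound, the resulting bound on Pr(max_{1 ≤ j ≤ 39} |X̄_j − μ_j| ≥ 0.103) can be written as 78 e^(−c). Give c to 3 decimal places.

Union bound over the 39 events: Pr(max_{1 ≤ j ≤ 39} |X̄_j − μ_j| ≥ 0.103) ≤ 39·2·exp(−2nε²) = 78 exp(−2·730·0.103²).
So c = 2·730·0.103² = 15.4891.

15.489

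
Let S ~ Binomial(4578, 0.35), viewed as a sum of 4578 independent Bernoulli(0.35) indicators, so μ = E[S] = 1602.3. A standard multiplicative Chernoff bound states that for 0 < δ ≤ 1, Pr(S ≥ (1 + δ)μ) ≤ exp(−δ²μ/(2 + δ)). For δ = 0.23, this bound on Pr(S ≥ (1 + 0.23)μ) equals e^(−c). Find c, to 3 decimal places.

c = δ²μ/(2 + δ) = 0.23²·1602.3/(2 + 0.23) = 38.0097.

38.010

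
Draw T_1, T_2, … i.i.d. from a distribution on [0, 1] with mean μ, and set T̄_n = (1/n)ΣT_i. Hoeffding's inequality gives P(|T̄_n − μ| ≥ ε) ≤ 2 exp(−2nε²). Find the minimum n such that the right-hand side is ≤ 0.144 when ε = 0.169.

47

Require 2·exp(−2nε²) ≤ 0.144, i.e. 2nε² ≥ ln(2/0.144) = 2.631089.
So n ≥ 2.631089 / (2·0.169²) = 46.061.
The smallest integer n is 47.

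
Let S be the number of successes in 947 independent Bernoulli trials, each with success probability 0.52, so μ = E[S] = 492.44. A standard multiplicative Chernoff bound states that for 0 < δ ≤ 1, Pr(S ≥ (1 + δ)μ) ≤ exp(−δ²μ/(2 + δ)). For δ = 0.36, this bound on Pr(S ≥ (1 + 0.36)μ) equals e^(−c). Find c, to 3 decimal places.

c = δ²μ/(2 + δ) = 0.36²·492.44/(2 + 0.36) = 27.0425.

27.042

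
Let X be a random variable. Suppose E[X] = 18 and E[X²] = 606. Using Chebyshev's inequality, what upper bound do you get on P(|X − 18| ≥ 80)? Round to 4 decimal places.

Var(X) = E[X²] − (E[X])² = 606 − 324 = 282.
Chebyshev's inequality: P(|X − μ| ≥ t) ≤ Var(X)/t² = 282/6400 = 0.0441.

0.0441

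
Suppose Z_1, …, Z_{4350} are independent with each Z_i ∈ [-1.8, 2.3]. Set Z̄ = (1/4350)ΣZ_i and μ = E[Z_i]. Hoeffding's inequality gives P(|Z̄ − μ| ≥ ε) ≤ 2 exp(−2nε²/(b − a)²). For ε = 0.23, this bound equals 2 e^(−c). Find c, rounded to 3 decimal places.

27.378

c = 2nε²/(b − a)² = 2·4350·0.23² / 4.1² = 27.3783.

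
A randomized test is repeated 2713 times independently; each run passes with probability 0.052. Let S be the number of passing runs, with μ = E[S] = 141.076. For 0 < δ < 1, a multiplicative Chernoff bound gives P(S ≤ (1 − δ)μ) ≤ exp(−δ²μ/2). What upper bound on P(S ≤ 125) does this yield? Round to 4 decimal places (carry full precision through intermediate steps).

Write 125 = (1 − δ)μ, so δ = 1 − 125/141.076 = 0.1139528…
Then the exponent is δ²μ/2 = (μ − 125)²/(2μ) = 0.915952.
Bound = exp(−0.915952) = 0.40014.

0.4001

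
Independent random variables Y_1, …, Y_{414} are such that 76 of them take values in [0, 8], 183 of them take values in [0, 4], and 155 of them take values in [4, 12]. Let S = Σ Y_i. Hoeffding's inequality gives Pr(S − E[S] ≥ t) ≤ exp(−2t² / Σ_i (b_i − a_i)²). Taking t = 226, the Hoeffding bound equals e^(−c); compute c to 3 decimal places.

5.767

Σ(b_i − a_i)² = 76·8² + 183·4² + 155·8² = 17712.
c = 2t² / 17712 = 2·226² / 17712 = 5.7674.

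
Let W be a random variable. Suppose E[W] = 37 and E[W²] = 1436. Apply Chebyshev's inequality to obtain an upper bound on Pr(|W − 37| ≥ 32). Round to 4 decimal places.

0.0654

Var(W) = E[W²] − (E[W])² = 1436 − 1369 = 67.
Chebyshev's inequality: Pr(|W − μ| ≥ t) ≤ Var(W)/t² = 67/1024 = 0.0654.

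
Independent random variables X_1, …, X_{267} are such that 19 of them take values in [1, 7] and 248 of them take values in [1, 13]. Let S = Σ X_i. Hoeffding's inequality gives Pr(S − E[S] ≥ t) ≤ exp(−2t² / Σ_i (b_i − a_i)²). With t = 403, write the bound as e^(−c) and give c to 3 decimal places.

Σ(b_i − a_i)² = 19·6² + 248·12² = 36396.
c = 2t² / 36396 = 2·403² / 36396 = 8.9246.

8.925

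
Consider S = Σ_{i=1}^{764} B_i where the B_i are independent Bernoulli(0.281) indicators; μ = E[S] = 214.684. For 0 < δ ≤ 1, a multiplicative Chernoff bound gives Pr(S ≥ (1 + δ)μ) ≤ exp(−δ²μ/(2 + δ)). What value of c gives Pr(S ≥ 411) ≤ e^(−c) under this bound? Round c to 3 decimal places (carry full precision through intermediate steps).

61.597

Write 411 = (1 + δ)μ, so δ = 411/214.684 − 1 = 0.9144417…
Then the exponent is δ²μ/(2 + δ) = (411 − μ)² / (μ·(2 + δ)) = 61.596544.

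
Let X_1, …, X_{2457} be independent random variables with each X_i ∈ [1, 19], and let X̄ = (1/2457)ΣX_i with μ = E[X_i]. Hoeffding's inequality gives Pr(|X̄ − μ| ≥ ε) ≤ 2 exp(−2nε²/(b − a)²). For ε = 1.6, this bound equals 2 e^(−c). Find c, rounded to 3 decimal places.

38.827

c = 2nε²/(b − a)² = 2·2457·1.6² / 18² = 38.8267.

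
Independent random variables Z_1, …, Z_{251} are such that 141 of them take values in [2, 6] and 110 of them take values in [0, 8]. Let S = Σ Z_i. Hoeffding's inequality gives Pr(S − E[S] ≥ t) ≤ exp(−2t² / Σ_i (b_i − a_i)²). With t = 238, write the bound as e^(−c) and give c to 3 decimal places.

12.187

Σ(b_i − a_i)² = 141·4² + 110·8² = 9296.
c = 2t² / 9296 = 2·238² / 9296 = 12.1867.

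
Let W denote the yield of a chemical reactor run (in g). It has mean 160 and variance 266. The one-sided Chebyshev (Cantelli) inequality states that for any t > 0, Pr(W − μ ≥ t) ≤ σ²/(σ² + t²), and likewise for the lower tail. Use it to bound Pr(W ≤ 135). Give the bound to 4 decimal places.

0.2985

Here σ² = 266 and t = 25, so σ² + t² = 891.
Cantelli's bound: 266/891 = 0.2985.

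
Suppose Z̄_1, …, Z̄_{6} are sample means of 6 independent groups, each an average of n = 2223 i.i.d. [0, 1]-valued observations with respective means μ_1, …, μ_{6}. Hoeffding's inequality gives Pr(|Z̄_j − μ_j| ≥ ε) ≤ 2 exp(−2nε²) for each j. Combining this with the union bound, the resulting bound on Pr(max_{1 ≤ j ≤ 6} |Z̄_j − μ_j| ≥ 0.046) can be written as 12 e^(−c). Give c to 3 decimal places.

Union bound over the 6 events: Pr(max_{1 ≤ j ≤ 6} |Z̄_j − μ_j| ≥ 0.046) ≤ 6·2·exp(−2nε²) = 12 exp(−2·2223·0.046²).
So c = 2·2223·0.046² = 9.4077.

9.408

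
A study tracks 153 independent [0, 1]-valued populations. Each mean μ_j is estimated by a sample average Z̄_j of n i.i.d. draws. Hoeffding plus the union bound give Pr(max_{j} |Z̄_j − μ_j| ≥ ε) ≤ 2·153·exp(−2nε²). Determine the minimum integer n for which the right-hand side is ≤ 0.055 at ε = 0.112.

Need 2·153·exp(−2nε²) ≤ 0.055, i.e. exp(−2nε²) ≤ 0.055/306.
So 2nε² ≥ ln(306/0.055) = 8.624007.
Hence n ≥ 8.624007/(2·0.112²) = 343.750.
The smallest integer n is 344.

344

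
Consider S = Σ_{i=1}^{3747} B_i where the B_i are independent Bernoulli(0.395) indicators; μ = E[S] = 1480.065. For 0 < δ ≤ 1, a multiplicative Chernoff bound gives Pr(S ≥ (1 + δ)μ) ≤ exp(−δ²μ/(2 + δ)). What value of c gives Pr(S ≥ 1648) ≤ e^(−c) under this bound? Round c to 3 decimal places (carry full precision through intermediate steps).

Write 1648 = (1 + δ)μ, so δ = 1648/1480.065 − 1 = 0.1134646…
Then the exponent is δ²μ/(2 + δ) = (1648 − μ)² / (μ·(2 + δ)) = 9.015850.

9.016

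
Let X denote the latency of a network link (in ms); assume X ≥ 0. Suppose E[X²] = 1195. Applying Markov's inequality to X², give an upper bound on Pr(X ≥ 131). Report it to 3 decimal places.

0.070

Since X ≥ 0, the event {X ≥ 131} is the same as {X² ≥ 17161}.
Markov's inequality applied to X² gives Pr(X² ≥ 17161) ≤ E[X²]/17161 = 1195/17161 = 0.0696.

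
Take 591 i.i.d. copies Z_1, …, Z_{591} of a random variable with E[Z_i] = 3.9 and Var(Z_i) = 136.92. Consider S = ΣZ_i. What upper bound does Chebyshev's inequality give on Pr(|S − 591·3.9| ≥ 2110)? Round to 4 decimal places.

0.0182

Var(S) = n·Var(Z_i) = 591·136.92 = 80919.72.
Chebyshev: Pr(|S − 591·3.9| ≥ 2110) ≤ Var(S)/2110² = 80919.72/4452100 = 0.0182.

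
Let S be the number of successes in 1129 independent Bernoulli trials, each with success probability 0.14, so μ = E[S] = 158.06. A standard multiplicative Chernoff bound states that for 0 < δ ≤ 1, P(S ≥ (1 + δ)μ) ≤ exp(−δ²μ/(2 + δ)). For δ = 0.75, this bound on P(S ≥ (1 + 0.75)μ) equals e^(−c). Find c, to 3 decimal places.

32.330

c = δ²μ/(2 + δ) = 0.75²·158.06/(2 + 0.75) = 32.3305.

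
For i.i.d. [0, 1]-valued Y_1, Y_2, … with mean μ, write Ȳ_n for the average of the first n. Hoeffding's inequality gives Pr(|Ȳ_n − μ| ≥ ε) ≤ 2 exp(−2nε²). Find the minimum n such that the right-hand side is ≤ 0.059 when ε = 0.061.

Require 2·exp(−2nε²) ≤ 0.059, i.e. 2nε² ≥ ln(2/0.059) = 3.523365.
So n ≥ 3.523365 / (2·0.061²) = 473.443.
The smallest integer n is 474.

474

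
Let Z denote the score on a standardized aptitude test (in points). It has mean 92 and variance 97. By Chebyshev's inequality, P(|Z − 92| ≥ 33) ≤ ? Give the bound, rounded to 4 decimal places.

Chebyshev: P(|Z − μ| ≥ t) ≤ Var(Z)/t².
Bound = 97 / 1089 = 0.0891.

0.0891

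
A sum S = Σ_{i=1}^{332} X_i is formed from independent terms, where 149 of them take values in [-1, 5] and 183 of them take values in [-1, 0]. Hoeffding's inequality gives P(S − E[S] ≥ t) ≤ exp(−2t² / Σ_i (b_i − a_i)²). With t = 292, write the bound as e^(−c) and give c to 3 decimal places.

30.742

Σ(b_i − a_i)² = 149·6² + 183·1² = 5547.
c = 2t² / 5547 = 2·292² / 5547 = 30.7424.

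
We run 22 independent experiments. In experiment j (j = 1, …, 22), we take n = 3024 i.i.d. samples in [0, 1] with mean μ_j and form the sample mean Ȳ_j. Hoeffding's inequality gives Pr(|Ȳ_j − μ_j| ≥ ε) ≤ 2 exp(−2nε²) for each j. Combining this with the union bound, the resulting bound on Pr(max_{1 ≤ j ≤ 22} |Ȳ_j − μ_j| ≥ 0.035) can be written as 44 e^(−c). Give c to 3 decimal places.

Union bound over the 22 events: Pr(max_{1 ≤ j ≤ 22} |Ȳ_j − μ_j| ≥ 0.035) ≤ 22·2·exp(−2nε²) = 44 exp(−2·3024·0.035²).
So c = 2·3024·0.035² = 7.4088.

7.409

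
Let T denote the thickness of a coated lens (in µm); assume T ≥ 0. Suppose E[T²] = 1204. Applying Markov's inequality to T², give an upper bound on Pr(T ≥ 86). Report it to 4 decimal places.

0.1628

Since T ≥ 0, the event {T ≥ 86} is the same as {T² ≥ 7396}.
Markov's inequality applied to T² gives Pr(T² ≥ 7396) ≤ E[T²]/7396 = 1204/7396 = 0.1628.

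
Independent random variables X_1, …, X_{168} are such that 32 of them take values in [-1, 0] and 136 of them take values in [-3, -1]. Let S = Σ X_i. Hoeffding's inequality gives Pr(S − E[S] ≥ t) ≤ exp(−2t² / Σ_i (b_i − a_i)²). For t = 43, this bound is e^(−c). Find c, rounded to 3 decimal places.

Σ(b_i − a_i)² = 32·1² + 136·2² = 576.
c = 2t² / 576 = 2·43² / 576 = 6.4201.

6.420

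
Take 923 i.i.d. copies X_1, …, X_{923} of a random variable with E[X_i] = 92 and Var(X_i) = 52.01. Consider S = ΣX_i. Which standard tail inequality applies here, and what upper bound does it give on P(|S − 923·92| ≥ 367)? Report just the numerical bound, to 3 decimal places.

0.356

With mean and variance of each term known, Chebyshev's inequality bounds the deviation of the sum (or sample mean).
Var(S) = n·Var(X_i) = 923·52.01 = 48005.23.
Chebyshev: P(|S − 923·92| ≥ 367) ≤ Var(S)/367² = 48005.23/134689 = 0.3564.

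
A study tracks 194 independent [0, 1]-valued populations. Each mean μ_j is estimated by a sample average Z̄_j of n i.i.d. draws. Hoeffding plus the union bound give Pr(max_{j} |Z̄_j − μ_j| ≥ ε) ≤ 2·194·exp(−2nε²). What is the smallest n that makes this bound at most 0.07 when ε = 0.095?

478

Need 2·194·exp(−2nε²) ≤ 0.07, i.e. exp(−2nε²) ≤ 0.07/388.
So 2nε² ≥ ln(388/0.07) = 8.620265.
Hence n ≥ 8.620265/(2·0.095²) = 477.577.
The smallest integer n is 478.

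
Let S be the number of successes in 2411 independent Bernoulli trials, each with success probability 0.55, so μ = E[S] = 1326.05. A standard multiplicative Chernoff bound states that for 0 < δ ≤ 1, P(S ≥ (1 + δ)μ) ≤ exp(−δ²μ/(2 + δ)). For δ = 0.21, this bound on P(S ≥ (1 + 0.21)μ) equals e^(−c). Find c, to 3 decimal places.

c = δ²μ/(2 + δ) = 0.21²·1326.05/(2 + 0.21) = 26.4610.

26.461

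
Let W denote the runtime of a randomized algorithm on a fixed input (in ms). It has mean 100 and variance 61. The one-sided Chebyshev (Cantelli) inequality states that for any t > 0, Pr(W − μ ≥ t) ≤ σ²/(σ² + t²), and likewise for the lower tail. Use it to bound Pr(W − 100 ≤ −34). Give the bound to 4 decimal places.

0.0501

Here σ² = 61 and t = 34, so σ² + t² = 1217.
Cantelli's bound: 61/1217 = 0.0501.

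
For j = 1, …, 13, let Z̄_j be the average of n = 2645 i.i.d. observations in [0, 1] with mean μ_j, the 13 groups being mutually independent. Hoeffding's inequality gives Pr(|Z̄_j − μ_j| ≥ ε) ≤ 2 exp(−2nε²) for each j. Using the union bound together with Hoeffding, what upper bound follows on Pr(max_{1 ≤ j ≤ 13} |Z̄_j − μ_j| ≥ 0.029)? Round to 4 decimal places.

0.3040

Per-experiment Hoeffding bound: 2·exp(−2·2645·0.029²) = 2·exp(−4.44889) = 0.023383.
Union bound over 13 events: 13·0.023383 = 0.30398.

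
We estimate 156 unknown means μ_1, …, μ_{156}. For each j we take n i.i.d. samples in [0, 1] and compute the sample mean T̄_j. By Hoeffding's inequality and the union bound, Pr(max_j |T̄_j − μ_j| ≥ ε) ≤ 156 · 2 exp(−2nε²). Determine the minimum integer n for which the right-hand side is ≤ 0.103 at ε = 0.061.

Need 2·156·exp(−2nε²) ≤ 0.103, i.e. exp(−2nε²) ≤ 0.103/312.
So 2nε² ≥ ln(312/0.103) = 8.016029.
Hence n ≥ 8.016029/(2·0.061²) = 1077.134.
The smallest integer n is 1078.

1078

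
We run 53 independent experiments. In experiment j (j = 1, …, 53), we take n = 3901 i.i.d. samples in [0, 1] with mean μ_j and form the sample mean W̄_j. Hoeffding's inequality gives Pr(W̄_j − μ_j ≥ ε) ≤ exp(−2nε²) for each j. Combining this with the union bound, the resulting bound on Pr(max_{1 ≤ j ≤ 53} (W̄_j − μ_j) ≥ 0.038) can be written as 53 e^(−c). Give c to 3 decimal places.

11.266

Union bound over the 53 events: Pr(max_{1 ≤ j ≤ 53} (W̄_j − μ_j) ≥ 0.038) ≤ 53·exp(−2nε²) = 53 exp(−2·3901·0.038²).
So c = 2·3901·0.038² = 11.2661.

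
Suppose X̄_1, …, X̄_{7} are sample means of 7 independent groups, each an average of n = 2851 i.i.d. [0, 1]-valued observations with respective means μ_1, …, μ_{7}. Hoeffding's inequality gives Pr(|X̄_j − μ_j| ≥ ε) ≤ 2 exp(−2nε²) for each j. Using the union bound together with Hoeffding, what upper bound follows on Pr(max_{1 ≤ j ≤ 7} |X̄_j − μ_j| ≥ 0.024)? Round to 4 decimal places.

0.5245

Per-experiment Hoeffding bound: 2·exp(−2·2851·0.024²) = 2·exp(−3.28435) = 0.07493.
Union bound over 7 events: 7·0.07493 = 0.52451.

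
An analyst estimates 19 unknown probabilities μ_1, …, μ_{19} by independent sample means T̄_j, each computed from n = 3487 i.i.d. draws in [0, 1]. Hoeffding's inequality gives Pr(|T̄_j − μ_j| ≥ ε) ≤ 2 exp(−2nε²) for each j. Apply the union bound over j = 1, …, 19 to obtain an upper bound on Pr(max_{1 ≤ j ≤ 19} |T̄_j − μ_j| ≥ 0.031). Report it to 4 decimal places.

Per-experiment Hoeffding bound: 2·exp(−2·3487·0.031²) = 2·exp(−6.70201) = 0.0024569.
Union bound over 19 events: 19·0.0024569 = 0.04668.

0.0467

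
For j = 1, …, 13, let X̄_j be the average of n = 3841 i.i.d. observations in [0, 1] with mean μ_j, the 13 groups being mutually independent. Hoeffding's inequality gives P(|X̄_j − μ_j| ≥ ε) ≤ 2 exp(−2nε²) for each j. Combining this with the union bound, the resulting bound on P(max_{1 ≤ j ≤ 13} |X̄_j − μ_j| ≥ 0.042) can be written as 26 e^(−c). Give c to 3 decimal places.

13.551

Union bound over the 13 events: P(max_{1 ≤ j ≤ 13} |X̄_j − μ_j| ≥ 0.042) ≤ 13·2·exp(−2nε²) = 26 exp(−2·3841·0.042²).
So c = 2·3841·0.042² = 13.5510.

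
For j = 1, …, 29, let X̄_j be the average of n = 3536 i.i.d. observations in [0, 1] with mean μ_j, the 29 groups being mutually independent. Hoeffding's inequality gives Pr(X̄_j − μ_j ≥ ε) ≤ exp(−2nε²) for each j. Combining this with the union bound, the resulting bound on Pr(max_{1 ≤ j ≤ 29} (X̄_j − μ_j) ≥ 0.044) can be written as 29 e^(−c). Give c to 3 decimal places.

13.691

Union bound over the 29 events: Pr(max_{1 ≤ j ≤ 29} (X̄_j − μ_j) ≥ 0.044) ≤ 29·exp(−2nε²) = 29 exp(−2·3536·0.044²).
So c = 2·3536·0.044² = 13.6914.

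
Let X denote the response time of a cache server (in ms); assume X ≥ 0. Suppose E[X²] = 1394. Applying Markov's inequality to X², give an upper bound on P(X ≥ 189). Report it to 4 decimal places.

0.0390

Since X ≥ 0, the event {X ≥ 189} is the same as {X² ≥ 35721}.
Markov's inequality applied to X² gives P(X² ≥ 35721) ≤ E[X²]/35721 = 1394/35721 = 0.0390.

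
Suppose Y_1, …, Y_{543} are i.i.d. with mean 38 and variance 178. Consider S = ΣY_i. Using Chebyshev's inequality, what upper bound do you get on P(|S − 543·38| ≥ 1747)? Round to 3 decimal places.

Var(S) = n·Var(Y_i) = 543·178 = 96654.
Chebyshev: P(|S − 543·38| ≥ 1747) ≤ Var(S)/1747² = 96654/3052009 = 0.0317.

0.032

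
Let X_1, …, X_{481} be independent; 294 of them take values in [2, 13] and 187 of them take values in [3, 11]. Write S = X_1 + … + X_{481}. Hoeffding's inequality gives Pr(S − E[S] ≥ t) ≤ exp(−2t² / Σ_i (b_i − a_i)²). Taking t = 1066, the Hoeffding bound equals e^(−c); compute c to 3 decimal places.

Σ(b_i − a_i)² = 294·11² + 187·8² = 47542.
c = 2t² / 47542 = 2·1066² / 47542 = 47.8043.

47.804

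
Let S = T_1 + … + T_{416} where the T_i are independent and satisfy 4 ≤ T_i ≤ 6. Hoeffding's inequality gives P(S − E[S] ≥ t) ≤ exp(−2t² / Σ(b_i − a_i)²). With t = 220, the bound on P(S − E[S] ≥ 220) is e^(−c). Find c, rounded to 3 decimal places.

Σ(b_i − a_i)² = 416·(2)² = 1664.
c = 2t²/1664 = 2·220²/1664 = 58.1731.

58.173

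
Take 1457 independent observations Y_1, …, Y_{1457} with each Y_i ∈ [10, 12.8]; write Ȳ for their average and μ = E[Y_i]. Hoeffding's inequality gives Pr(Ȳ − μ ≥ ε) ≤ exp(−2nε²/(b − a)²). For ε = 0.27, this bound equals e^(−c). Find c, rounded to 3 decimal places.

27.096

c = 2nε²/(b − a)² = 2·1457·0.27² / 2.8² = 27.0957.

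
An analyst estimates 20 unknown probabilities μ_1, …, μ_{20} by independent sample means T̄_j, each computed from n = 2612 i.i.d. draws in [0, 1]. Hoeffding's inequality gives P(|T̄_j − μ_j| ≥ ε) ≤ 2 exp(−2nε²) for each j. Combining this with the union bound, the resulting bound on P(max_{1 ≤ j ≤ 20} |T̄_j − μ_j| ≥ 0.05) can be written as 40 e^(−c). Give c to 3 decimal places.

13.060

Union bound over the 20 events: P(max_{1 ≤ j ≤ 20} |T̄_j − μ_j| ≥ 0.05) ≤ 20·2·exp(−2nε²) = 40 exp(−2·2612·0.05²).
So c = 2·2612·0.05² = 13.0600.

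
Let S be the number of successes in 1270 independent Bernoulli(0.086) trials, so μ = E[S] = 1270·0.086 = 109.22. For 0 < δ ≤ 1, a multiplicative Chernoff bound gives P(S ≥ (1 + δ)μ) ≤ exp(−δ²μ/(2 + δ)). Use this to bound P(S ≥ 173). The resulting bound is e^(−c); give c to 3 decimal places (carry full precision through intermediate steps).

Write 173 = (1 + δ)μ, so δ = 173/109.22 − 1 = 0.583959…
Then the exponent is δ²μ/(2 + δ) = (173 − μ)² / (μ·(2 + δ)) = 14.413891.

14.414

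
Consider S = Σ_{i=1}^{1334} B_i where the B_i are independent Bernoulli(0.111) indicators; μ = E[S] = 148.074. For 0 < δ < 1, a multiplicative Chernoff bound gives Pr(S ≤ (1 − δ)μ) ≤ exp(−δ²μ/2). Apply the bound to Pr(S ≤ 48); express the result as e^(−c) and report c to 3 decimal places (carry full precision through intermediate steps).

Write 48 = (1 − δ)μ, so δ = 1 − 48/148.074 = 0.6758378…
Then the exponent is δ²μ/2 = (μ − 48)²/(2μ) = 33.816894.

33.817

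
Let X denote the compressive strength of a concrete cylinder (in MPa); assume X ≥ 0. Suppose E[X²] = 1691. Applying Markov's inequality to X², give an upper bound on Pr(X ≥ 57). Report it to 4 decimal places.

0.5205

Since X ≥ 0, the event {X ≥ 57} is the same as {X² ≥ 3249}.
Markov's inequality applied to X² gives Pr(X² ≥ 3249) ≤ E[X²]/3249 = 1691/3249 = 0.5205.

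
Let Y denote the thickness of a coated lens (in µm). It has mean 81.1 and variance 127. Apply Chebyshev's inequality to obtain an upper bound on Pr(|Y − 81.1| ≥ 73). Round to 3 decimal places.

0.024

Chebyshev: Pr(|Y − μ| ≥ t) ≤ Var(Y)/t².
Bound = 127 / 5329 = 0.0238.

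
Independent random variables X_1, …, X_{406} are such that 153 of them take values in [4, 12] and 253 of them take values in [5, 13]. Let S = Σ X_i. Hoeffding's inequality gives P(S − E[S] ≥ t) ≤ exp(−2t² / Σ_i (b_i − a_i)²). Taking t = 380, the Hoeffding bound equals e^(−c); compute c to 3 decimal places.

Σ(b_i − a_i)² = 153·8² + 253·8² = 25984.
c = 2t² / 25984 = 2·380² / 25984 = 11.1145.

11.115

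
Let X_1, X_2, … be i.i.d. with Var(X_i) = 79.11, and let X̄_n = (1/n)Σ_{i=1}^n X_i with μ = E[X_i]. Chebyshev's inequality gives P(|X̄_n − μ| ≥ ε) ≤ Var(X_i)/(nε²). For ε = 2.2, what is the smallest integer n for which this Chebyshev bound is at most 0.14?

Require 79.11/(n·2.2²) ≤ 0.14, i.e. n ≥ 79.11/(0.14·2.2²) = 116.750.
The smallest integer n is 117.

117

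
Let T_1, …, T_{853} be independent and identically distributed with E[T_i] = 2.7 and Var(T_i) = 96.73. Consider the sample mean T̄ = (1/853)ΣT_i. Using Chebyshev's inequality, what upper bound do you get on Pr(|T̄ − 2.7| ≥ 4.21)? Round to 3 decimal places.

Var(T̄) = Var(T_i)/n = 96.73/853 = 0.1134.
Chebyshev: Pr(|T̄ − 2.7| ≥ 4.21) ≤ Var(T̄)/(4.21)² = 96.73/(853·4.21²) = 0.0064.

0.006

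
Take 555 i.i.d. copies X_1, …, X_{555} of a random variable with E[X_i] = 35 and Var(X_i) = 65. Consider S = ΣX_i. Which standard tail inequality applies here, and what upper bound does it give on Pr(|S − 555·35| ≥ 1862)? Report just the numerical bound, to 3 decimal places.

With mean and variance of each term known, Chebyshev's inequality bounds the deviation of the sum (or sample mean).
Var(S) = n·Var(X_i) = 555·65 = 36075.
Chebyshev: Pr(|S − 555·35| ≥ 1862) ≤ Var(S)/1862² = 36075/3467044 = 0.0104.

0.010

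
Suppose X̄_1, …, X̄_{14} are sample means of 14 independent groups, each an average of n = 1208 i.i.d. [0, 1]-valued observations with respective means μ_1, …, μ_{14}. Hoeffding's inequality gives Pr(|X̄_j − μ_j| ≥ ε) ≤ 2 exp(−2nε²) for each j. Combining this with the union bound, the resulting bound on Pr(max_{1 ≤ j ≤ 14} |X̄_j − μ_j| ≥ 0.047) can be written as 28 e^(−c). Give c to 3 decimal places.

5.337

Union bound over the 14 events: Pr(max_{1 ≤ j ≤ 14} |X̄_j − μ_j| ≥ 0.047) ≤ 14·2·exp(−2nε²) = 28 exp(−2·1208·0.047²).
So c = 2·1208·0.047² = 5.3369.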